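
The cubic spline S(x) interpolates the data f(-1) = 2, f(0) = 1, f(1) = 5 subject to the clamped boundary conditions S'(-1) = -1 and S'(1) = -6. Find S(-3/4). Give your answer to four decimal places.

Write M_i for S''(x_i). With h_i = 1, 1 and divided differences Δ_i = -1, 4, the continuity of S' gives the tridiagonal system
  1·M_0 + 4·M_1 + 1·M_2 = 6(Δ_1 - Δ_0) = 30
Clamped end conditions give two more equations: 2h_0·M_0 + h_0·M_1 = 6(Δ_0 - S'(-1)) = 0 and h_1·M_1 + 2h_1·M_2 = 6(S'(1) - Δ_1) = -60.
Solving: M_0 = -10, M_1 = 20, M_2 = -40.
On [-1, 0], S(x) = 2 - 1·(x + 1) - 5·(x + 1)² + 5·(x + 1)³.
With (x + 1) = 1/4: S(-3/4) = 97/64.

1.5156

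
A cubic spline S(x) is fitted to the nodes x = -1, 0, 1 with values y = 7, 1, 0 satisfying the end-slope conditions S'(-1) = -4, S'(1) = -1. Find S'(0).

Let M_i = S''(x_i). Step sizes h_i = 1, 1; slopes of the chords Δ_i = (y_(i+1) - y_i)/h_i = -6, -1.
  1·M_0 + 4·M_1 + 1·M_2 = 6(Δ_1 - Δ_0) = 30
Clamped end conditions give two more equations: 2h_0·M_0 + h_0·M_1 = 6(Δ_0 - S'(-1)) = -12 and h_1·M_1 + 2h_1·M_2 = 6(S'(1) - Δ_1) = 0.
Forward elimination and back-substitution give M_0 = -12, M_1 = 12, M_2 = -6.
On [0, 1], S'(x) = b_1 + 2c_1·x + 3d_1·x² with b_1 = Δ_1 - h_1(2M_1 + M_2)/6 = -4, c_1 = M_1/2 = 6, d_1 = (M_2 - M_1)/(6h_1) = -3. So S'(0) = -4.

-4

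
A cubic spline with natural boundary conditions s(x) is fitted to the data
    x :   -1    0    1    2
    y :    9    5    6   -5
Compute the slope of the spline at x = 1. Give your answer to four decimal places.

-3.9333

With σ_i denoting the second derivative at x_i, h_i = 1, 1, 1, and Δ_i = (y_(i+1) − y_i)/h_i = -4, 1, -11:
  1·σ_0 + 4·σ_1 + 1·σ_2 = 6(Δ_1 - Δ_0) = 30
  1·σ_1 + 4·σ_2 + 1·σ_3 = 6(Δ_2 - Δ_1) = -72
Natural end conditions: σ_0 = σ_3 = 0.
Solving: σ_0 = 0, σ_1 = 64/5, σ_2 = -106/5, σ_3 = 0.
On [1, 2], s'(x) = b_2 + 2c_2·(x - 1) + 3d_2·(x - 1)² with b_2 = Δ_2 - h_2(2σ_2 + σ_3)/6 = -59/15, c_2 = σ_2/2 = -53/5, d_2 = (σ_3 - σ_2)/(6h_2) = 53/15. So s'(1) = -59/15.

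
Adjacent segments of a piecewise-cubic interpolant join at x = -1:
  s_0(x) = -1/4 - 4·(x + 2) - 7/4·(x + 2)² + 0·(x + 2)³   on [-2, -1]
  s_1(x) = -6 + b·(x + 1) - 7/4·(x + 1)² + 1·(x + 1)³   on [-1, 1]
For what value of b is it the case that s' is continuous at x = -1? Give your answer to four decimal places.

s_0'(x) = -4 - 7/2·(x + 2) + 0·(x + 2)², so s_0'(-1) = -15/2. On the right, s_1'(-1) = b, so b = -15/2.

-7.5000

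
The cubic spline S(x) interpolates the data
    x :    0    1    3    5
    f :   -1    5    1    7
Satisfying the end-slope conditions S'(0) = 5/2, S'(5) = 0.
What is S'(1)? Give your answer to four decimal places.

Write σ_i for S''(x_i). With h_i = 1, 2, 2 and divided differences Δ_i = 6, -2, 3, the continuity of S' gives the tridiagonal system
  1·σ_0 + 6·σ_1 + 2·σ_2 = 6(Δ_1 - Δ_0) = -48
  2·σ_1 + 8·σ_2 + 2·σ_3 = 6(Δ_2 - Δ_1) = 30
Clamped end conditions give two more equations: 2h_0·σ_0 + h_0·σ_1 = 6(Δ_0 - S'(0)) = 21 and h_2·σ_2 + 2h_2·σ_3 = 6(S'(5) - Δ_2) = -18.
Hence σ_0 = 404/23, σ_1 = -325/23, σ_2 = 221/23, σ_3 = -214/23.
On [1, 3], S'(x) = b_1 + 2c_1·(x - 1) + 3d_1·(x - 1)² with b_1 = Δ_1 - h_1(2σ_1 + σ_2)/6 = 97/23, c_1 = σ_1/2 = -325/46, d_1 = (σ_2 - σ_1)/(6h_1) = 91/46. So S'(1) = 97/23.

4.2174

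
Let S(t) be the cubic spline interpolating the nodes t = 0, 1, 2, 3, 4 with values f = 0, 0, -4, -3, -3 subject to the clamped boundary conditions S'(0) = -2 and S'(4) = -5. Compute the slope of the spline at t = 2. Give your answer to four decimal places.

Write σ_i for S''(x_i). With h_i = 1, 1, 1, 1 and divided differences Δ_i = 0, -4, 1, 0, the continuity of S' gives the tridiagonal system
  1·σ_0 + 4·σ_1 + 1·σ_2 = 6(Δ_1 - Δ_0) = -24
  1·σ_1 + 4·σ_2 + 1·σ_3 = 6(Δ_2 - Δ_1) = 30
  1·σ_2 + 4·σ_3 + 1·σ_4 = 6(Δ_3 - Δ_2) = -6
Clamped end conditions give two more equations: 2h_0·σ_0 + h_0·σ_1 = 6(Δ_0 - S'(0)) = 12 and h_3·σ_3 + 2h_3·σ_4 = 6(S'(4) - Δ_3) = -30.
Solving the tridiagonal system: σ_0 = 165/14, σ_1 = -81/7, σ_2 = 21/2, σ_3 = -3/7, σ_4 = -207/14.
On [2, 3], S'(t) = b_2 + 2c_2·(t - 2) + 3d_2·(t - 2)² with b_2 = Δ_2 - h_2(2σ_2 + σ_3)/6 = -17/7, c_2 = σ_2/2 = 21/4, d_2 = (σ_3 - σ_2)/(6h_2) = -51/28. So S'(2) = -17/7.

-2.4286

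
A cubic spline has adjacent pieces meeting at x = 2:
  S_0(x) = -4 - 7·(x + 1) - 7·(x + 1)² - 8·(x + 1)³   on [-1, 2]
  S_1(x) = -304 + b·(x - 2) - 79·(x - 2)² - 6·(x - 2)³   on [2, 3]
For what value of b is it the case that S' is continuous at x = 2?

S_0'(x) = -7 - 14·(x + 1) - 24·(x + 1)², so S_0'(2) = -265. On the right, S_1'(2) = b, so b = -265.

-265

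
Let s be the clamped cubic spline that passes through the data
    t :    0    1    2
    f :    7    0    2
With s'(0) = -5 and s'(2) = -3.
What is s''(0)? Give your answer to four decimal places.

Write σ_i for s''(x_i). With h_i = 1, 1 and divided differences Δ_i = -7, 2, the continuity of s' gives the tridiagonal system
  1·σ_0 + 4·σ_1 + 1·σ_2 = 6(Δ_1 - Δ_0) = 54
Clamped end conditions give two more equations: 2h_0·σ_0 + h_0·σ_1 = 6(Δ_0 - s'(0)) = -12 and h_1·σ_1 + 2h_1·σ_2 = 6(s'(2) - Δ_1) = -30.
Solving: σ_0 = -37/2, σ_1 = 25, σ_2 = -55/2.

-18.5000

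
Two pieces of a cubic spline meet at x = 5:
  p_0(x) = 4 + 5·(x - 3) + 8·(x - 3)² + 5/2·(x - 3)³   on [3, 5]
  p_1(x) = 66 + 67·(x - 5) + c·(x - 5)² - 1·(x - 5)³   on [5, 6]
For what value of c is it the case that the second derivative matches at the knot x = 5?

23

p_0''(x) = 16 + 15·(x - 3), so p_0''(5) = 46. On the right, p_1''(5) = 2c, so c = 23.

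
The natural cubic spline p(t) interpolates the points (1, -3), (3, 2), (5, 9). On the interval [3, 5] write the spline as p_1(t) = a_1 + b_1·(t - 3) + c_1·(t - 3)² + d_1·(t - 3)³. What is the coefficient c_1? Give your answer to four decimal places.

0.3750

Write M_i for p''(x_i). With h_i = 2, 2 and divided differences Δ_i = 5/2, 7/2, the continuity of p' gives the tridiagonal system
  2·M_0 + 8·M_1 + 2·M_2 = 6(Δ_1 - Δ_0) = 6
Natural end conditions: M_0 = M_2 = 0.
Hence M_0 = 0, M_1 = 3/4, M_2 = 0.
On [3, 5], with p_1(t) = a_1 + b_1·(t - 3) + c_1·(t - 3)² + d_1·(t - 3)³: c_1 = M_1/2 = 3/8, d_1 = (M_2 - M_1)/(6h_1) = -1/16, b_1 = Δ_1 - h_1(2M_1 + M_2)/6 = 3.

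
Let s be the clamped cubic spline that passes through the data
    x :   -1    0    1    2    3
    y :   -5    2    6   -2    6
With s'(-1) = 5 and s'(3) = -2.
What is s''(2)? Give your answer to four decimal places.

44.4286

With m_i denoting the second derivative at x_i, h_i = 1, 1, 1, 1, and Δ_i = (y_(i+1) − y_i)/h_i = 7, 4, -8, 8:
  1·m_0 + 4·m_1 + 1·m_2 = 6(Δ_1 - Δ_0) = -18
  1·m_1 + 4·m_2 + 1·m_3 = 6(Δ_2 - Δ_1) = -72
  1·m_2 + 4·m_3 + 1·m_4 = 6(Δ_3 - Δ_2) = 96
Clamped end conditions give two more equations: 2h_0·m_0 + h_0·m_1 = 6(Δ_0 - s'(-1)) = 12 and h_3·m_3 + 2h_3·m_4 = 6(s'(3) - Δ_3) = -60.
Forward elimination and back-substitution give m_0 = 73/14, m_1 = 11/7, m_2 = -59/2, m_3 = 311/7, m_4 = -731/14.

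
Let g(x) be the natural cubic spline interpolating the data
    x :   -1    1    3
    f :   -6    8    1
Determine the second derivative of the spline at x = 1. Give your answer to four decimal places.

-7.8750

With m_i denoting the second derivative at x_i, h_i = 2, 2, and Δ_i = (y_(i+1) − y_i)/h_i = 7, -7/2:
  2·m_0 + 8·m_1 + 2·m_2 = 6(Δ_1 - Δ_0) = -63
Natural end conditions: m_0 = m_2 = 0.
Forward elimination and back-substitution give m_0 = 0, m_1 = -63/8, m_2 = 0.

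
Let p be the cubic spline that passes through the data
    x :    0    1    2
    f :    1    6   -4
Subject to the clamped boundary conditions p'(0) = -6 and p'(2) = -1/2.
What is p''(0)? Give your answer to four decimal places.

With m_i denoting the second derivative at x_i, h_i = 1, 1, and Δ_i = (y_(i+1) − y_i)/h_i = 5, -10:
  1·m_0 + 4·m_1 + 1·m_2 = 6(Δ_1 - Δ_0) = -90
Clamped end conditions give two more equations: 2h_0·m_0 + h_0·m_1 = 6(Δ_0 - p'(0)) = 66 and h_1·m_1 + 2h_1·m_2 = 6(p'(2) - Δ_1) = 57.
Solving the tridiagonal system: m_0 = 233/4, m_1 = -101/2, m_2 = 215/4.

58.2500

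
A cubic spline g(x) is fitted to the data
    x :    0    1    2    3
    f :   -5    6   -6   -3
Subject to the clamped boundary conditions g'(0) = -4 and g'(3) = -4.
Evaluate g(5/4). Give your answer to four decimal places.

Write M_i for g''(x_i). With h_i = 1, 1, 1 and divided differences Δ_i = 11, -12, 3, the continuity of g' gives the tridiagonal system
  1·M_0 + 4·M_1 + 1·M_2 = 6(Δ_1 - Δ_0) = -138
  1·M_1 + 4·M_2 + 1·M_3 = 6(Δ_2 - Δ_1) = 90
Clamped end conditions give two more equations: 2h_0·M_0 + h_0·M_1 = 6(Δ_0 - g'(0)) = 90 and h_2·M_2 + 2h_2·M_3 = 6(g'(3) - Δ_2) = -42.
Solving the tridiagonal system: M_0 = 392/5, M_1 = -334/5, M_2 = 254/5, M_3 = -232/5.
On [1, 2], g(x) = 6 + 9/5·(x - 1) - 167/5·(x - 1)² + 98/5·(x - 1)³.
With (x - 1) = 1/4: g(5/4) = 747/160.

4.6688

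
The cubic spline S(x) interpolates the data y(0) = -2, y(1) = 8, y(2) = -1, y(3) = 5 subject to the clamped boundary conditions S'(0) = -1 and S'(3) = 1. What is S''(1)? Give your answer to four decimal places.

Put M_i = S'' at the i-th knot. Here h = (1, 1, 1) and Δ = (10, -9, 6), so the interior equations h_(i-1)·M_(i-1) + 2(h_(i-1)+h_i)·M_i + h_i·M_(i+1) = 6(Δ_i − Δ_(i-1)) read
  1·M_0 + 4·M_1 + 1·M_2 = 6(Δ_1 - Δ_0) = -114
  1·M_1 + 4·M_2 + 1·M_3 = 6(Δ_2 - Δ_1) = 90
Clamped end conditions give two more equations: 2h_0·M_0 + h_0·M_1 = 6(Δ_0 - S'(0)) = 66 and h_2·M_2 + 2h_2·M_3 = 6(S'(3) - Δ_2) = -30.
Forward elimination and back-substitution give M_0 = 908/15, M_1 = -826/15, M_2 = 686/15, M_3 = -568/15.

-55.0667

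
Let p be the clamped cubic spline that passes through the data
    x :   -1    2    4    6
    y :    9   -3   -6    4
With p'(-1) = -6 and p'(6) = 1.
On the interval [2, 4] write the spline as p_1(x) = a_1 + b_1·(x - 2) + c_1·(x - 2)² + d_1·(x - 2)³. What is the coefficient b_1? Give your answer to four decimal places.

Write σ_i for p''(x_i). With h_i = 3, 2, 2 and divided differences Δ_i = -4, -3/2, 5, the continuity of p' gives the tridiagonal system
  3·σ_0 + 10·σ_1 + 2·σ_2 = 6(Δ_1 - Δ_0) = 15
  2·σ_1 + 8·σ_2 + 2·σ_3 = 6(Δ_2 - Δ_1) = 39
Clamped end conditions give two more equations: 2h_0·σ_0 + h_0·σ_1 = 6(Δ_0 - p'(-1)) = 12 and h_2·σ_2 + 2h_2·σ_3 = 6(p'(6) - Δ_2) = -24.
Solving the tridiagonal system: σ_0 = 87/37, σ_1 = -26/37, σ_2 = 277/37, σ_3 = -721/74.
On [2, 4], with p_1(x) = a_1 + b_1·(x - 2) + c_1·(x - 2)² + d_1·(x - 2)³: c_1 = σ_1/2 = -13/37, d_1 = (σ_2 - σ_1)/(6h_1) = 101/148, b_1 = Δ_1 - h_1(2σ_1 + σ_2)/6 = -261/74.

-3.5270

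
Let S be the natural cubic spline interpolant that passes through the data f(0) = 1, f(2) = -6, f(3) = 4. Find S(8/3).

0

With σ_i denoting the second derivative at x_i, h_i = 2, 1, and Δ_i = (y_(i+1) − y_i)/h_i = -7/2, 10:
  2·σ_0 + 6·σ_1 + 1·σ_2 = 6(Δ_1 - Δ_0) = 81
Natural end conditions: σ_0 = σ_2 = 0.
Forward elimination and back-substitution give σ_0 = 0, σ_1 = 27/2, σ_2 = 0.
On [2, 3], S(x) = -6 + 11/2·(x - 2) + 27/4·(x - 2)² - 9/4·(x - 2)³.
With (x - 2) = 2/3: S(8/3) = 0.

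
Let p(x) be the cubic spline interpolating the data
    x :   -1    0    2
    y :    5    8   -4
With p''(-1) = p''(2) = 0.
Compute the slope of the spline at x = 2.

Let σ_i = p''(x_i). Step sizes h_i = 1, 2; slopes of the chords Δ_i = (y_(i+1) - y_i)/h_i = 3, -6.
  1·σ_0 + 6·σ_1 + 2·σ_2 = 6(Δ_1 - Δ_0) = -54
Natural end conditions: σ_0 = σ_2 = 0.
Solving the tridiagonal system: σ_0 = 0, σ_1 = -9, σ_2 = 0.
On [0, 2], p'(x) = b_1 + 2c_1·x + 3d_1·x² with b_1 = Δ_1 - h_1(2σ_1 + σ_2)/6 = 0, c_1 = σ_1/2 = -9/2, d_1 = (σ_2 - σ_1)/(6h_1) = 3/4. So p'(2) = -9.

-9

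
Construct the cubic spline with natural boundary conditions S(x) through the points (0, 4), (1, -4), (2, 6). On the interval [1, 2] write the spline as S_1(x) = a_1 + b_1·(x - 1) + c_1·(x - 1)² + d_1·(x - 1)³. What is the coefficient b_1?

1

Write M_i for S''(x_i). With h_i = 1, 1 and divided differences Δ_i = -8, 10, the continuity of S' gives the tridiagonal system
  1·M_0 + 4·M_1 + 1·M_2 = 6(Δ_1 - Δ_0) = 108
Natural end conditions: M_0 = M_2 = 0.
Forward elimination and back-substitution give M_0 = 0, M_1 = 27, M_2 = 0.
On [1, 2], with S_1(x) = a_1 + b_1·(x - 1) + c_1·(x - 1)² + d_1·(x - 1)³: c_1 = M_1/2 = 27/2, d_1 = (M_2 - M_1)/(6h_1) = -9/2, b_1 = Δ_1 - h_1(2M_1 + M_2)/6 = 1.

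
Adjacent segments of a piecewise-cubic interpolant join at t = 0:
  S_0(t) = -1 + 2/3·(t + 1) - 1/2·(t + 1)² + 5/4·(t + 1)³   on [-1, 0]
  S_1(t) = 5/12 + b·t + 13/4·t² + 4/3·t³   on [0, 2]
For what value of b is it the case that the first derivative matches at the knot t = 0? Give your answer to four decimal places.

S_0'(t) = 2/3 - 1·(t + 1) + 15/4·(t + 1)², so S_0'(0) = 41/12. On the right, S_1'(0) = b, so b = 41/12.

3.4167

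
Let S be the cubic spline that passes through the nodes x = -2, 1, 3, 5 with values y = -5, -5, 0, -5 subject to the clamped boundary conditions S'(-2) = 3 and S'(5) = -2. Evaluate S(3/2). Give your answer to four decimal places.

Write σ_i for S''(x_i). With h_i = 3, 2, 2 and divided differences Δ_i = 0, 5/2, -5/2, the continuity of S' gives the tridiagonal system
  3·σ_0 + 10·σ_1 + 2·σ_2 = 6(Δ_1 - Δ_0) = 15
  2·σ_1 + 8·σ_2 + 2·σ_3 = 6(Δ_2 - Δ_1) = -30
Clamped end conditions give two more equations: 2h_0·σ_0 + h_0·σ_1 = 6(Δ_0 - S'(-2)) = -18 and h_2·σ_2 + 2h_2·σ_3 = 6(S'(5) - Δ_2) = 3.
Forward elimination and back-substitution give σ_0 = -188/37, σ_1 = 154/37, σ_2 = -421/74, σ_3 = 133/37.
On [1, 3], S(x) = -5 + 60/37·(x - 1) + 77/37·(x - 1)² - 243/296·(x - 1)³.
With (x - 1) = 1/2: S(3/2) = -8931/2368.

-3.7715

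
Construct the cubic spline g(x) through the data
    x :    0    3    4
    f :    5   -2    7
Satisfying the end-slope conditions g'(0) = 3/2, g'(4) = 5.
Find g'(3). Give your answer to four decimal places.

Put M_i = g'' at the i-th knot. Here h = (3, 1) and Δ = (-7/3, 9), so the interior equations h_(i-1)·M_(i-1) + 2(h_(i-1)+h_i)·M_i + h_i·M_(i+1) = 6(Δ_i − Δ_(i-1)) read
  3·M_0 + 8·M_1 + 1·M_2 = 6(Δ_1 - Δ_0) = 68
Clamped end conditions give two more equations: 2h_0·M_0 + h_0·M_1 = 6(Δ_0 - g'(0)) = -23 and h_1·M_1 + 2h_1·M_2 = 6(g'(4) - Δ_1) = -24.
Solving the tridiagonal system: M_0 = -275/24, M_1 = 61/4, M_2 = -157/8.
On [3, 4], g'(x) = b_1 + 2c_1·(x - 3) + 3d_1·(x - 3)² with b_1 = Δ_1 - h_1(2M_1 + M_2)/6 = 115/16, c_1 = M_1/2 = 61/8, d_1 = (M_2 - M_1)/(6h_1) = -93/16. So g'(3) = 115/16.

7.1875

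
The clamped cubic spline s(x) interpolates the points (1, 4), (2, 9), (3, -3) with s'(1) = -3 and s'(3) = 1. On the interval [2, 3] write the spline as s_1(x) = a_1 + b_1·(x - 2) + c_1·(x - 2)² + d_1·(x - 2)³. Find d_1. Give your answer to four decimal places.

20.2500

Let m_i = s''(x_i). Step sizes h_i = 1, 1; slopes of the chords Δ_i = (y_(i+1) - y_i)/h_i = 5, -12.
  1·m_0 + 4·m_1 + 1·m_2 = 6(Δ_1 - Δ_0) = -102
Clamped end conditions give two more equations: 2h_0·m_0 + h_0·m_1 = 6(Δ_0 - s'(1)) = 48 and h_1·m_1 + 2h_1·m_2 = 6(s'(3) - Δ_1) = 78.
Solving the tridiagonal system: m_0 = 103/2, m_1 = -55, m_2 = 133/2.
On [2, 3], with s_1(x) = a_1 + b_1·(x - 2) + c_1·(x - 2)² + d_1·(x - 2)³: c_1 = m_1/2 = -55/2, d_1 = (m_2 - m_1)/(6h_1) = 81/4, b_1 = Δ_1 - h_1(2m_1 + m_2)/6 = -19/4.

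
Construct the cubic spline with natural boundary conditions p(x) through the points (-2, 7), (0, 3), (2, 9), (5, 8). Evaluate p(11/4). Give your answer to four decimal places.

10.1748

Put M_i = p'' at the i-th knot. Here h = (2, 2, 3) and Δ = (-2, 3, -1/3), so the interior equations h_(i-1)·M_(i-1) + 2(h_(i-1)+h_i)·M_i + h_i·M_(i+1) = 6(Δ_i − Δ_(i-1)) read
  2·M_0 + 8·M_1 + 2·M_2 = 6(Δ_1 - Δ_0) = 30
  2·M_1 + 10·M_2 + 3·M_3 = 6(Δ_2 - Δ_1) = -20
Natural end conditions: M_0 = M_3 = 0.
Hence M_0 = 0, M_1 = 85/19, M_2 = -55/19, M_3 = 0.
On [2, 5], p(x) = 9 + 146/57·(x - 2) - 55/38·(x - 2)² + 55/342·(x - 2)³.
With (x - 2) = 3/4: p(11/4) = 24745/2432.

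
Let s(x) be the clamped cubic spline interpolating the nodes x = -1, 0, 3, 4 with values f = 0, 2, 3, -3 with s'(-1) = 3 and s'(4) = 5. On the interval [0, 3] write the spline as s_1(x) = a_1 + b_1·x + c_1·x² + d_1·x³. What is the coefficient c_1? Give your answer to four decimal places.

Let M_i = s''(x_i). Step sizes h_i = 1, 3, 1; slopes of the chords Δ_i = (y_(i+1) - y_i)/h_i = 2, 1/3, -6.
  1·M_0 + 8·M_1 + 3·M_2 = 6(Δ_1 - Δ_0) = -10
  3·M_1 + 8·M_2 + 1·M_3 = 6(Δ_2 - Δ_1) = -38
Clamped end conditions give two more equations: 2h_0·M_0 + h_0·M_1 = 6(Δ_0 - s'(-1)) = -6 and h_2·M_2 + 2h_2·M_3 = 6(s'(4) - Δ_2) = 66.
Hence M_0 = -296/63, M_1 = 214/63, M_2 = -682/63, M_3 = 2420/63.
On [0, 3], with s_1(x) = a_1 + b_1·x + c_1·x² + d_1·x³: c_1 = M_1/2 = 107/63, d_1 = (M_2 - M_1)/(6h_1) = -64/81, b_1 = Δ_1 - h_1(2M_1 + M_2)/6 = 148/63.

1.6984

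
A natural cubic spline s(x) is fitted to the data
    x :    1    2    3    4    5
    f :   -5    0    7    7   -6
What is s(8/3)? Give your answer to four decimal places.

4.8783

With m_i denoting the second derivative at x_i, h_i = 1, 1, 1, 1, and Δ_i = (y_(i+1) − y_i)/h_i = 5, 7, 0, -13:
  1·m_0 + 4·m_1 + 1·m_2 = 6(Δ_1 - Δ_0) = 12
  1·m_1 + 4·m_2 + 1·m_3 = 6(Δ_2 - Δ_1) = -42
  1·m_2 + 4·m_3 + 1·m_4 = 6(Δ_3 - Δ_2) = -78
Natural end conditions: m_0 = m_4 = 0.
Solving the tridiagonal system: m_0 = 0, m_1 = 135/28, m_2 = -51/7, m_3 = -495/28, m_4 = 0.
On [2, 3], s(x) = 0 + 185/28·(x - 2) + 135/56·(x - 2)² - 113/56·(x - 2)³.
With (x - 2) = 2/3: s(8/3) = 922/189.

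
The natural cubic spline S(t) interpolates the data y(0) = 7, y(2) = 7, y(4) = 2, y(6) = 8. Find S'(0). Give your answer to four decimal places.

Write σ_i for S''(x_i). With h_i = 2, 2, 2 and divided differences Δ_i = 0, -5/2, 3, the continuity of S' gives the tridiagonal system
  2·σ_0 + 8·σ_1 + 2·σ_2 = 6(Δ_1 - Δ_0) = -15
  2·σ_1 + 8·σ_2 + 2·σ_3 = 6(Δ_2 - Δ_1) = 33
Natural end conditions: σ_0 = σ_3 = 0.
Solving the tridiagonal system: σ_0 = 0, σ_1 = -31/10, σ_2 = 49/10, σ_3 = 0.
On [0, 2], S'(t) = b_0 + 2c_0·t + 3d_0·t² with b_0 = Δ_0 - h_0(2σ_0 + σ_1)/6 = 31/30, c_0 = σ_0/2 = 0, d_0 = (σ_1 - σ_0)/(6h_0) = -31/120. So S'(0) = 31/30.

1.0333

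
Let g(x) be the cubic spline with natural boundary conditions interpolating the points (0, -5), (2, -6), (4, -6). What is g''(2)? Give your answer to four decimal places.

Write σ_i for g''(x_i). With h_i = 2, 2 and divided differences Δ_i = -1/2, 0, the continuity of g' gives the tridiagonal system
  2·σ_0 + 8·σ_1 + 2·σ_2 = 6(Δ_1 - Δ_0) = 3
Natural end conditions: σ_0 = σ_2 = 0.
Solving the tridiagonal system: σ_0 = 0, σ_1 = 3/8, σ_2 = 0.

0.3750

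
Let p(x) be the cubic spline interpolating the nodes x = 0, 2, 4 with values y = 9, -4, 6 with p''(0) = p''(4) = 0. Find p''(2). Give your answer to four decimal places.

8.6250

Put M_i = p'' at the i-th knot. Here h = (2, 2) and Δ = (-13/2, 5), so the interior equations h_(i-1)·M_(i-1) + 2(h_(i-1)+h_i)·M_i + h_i·M_(i+1) = 6(Δ_i − Δ_(i-1)) read
  2·M_0 + 8·M_1 + 2·M_2 = 6(Δ_1 - Δ_0) = 69
Natural end conditions: M_0 = M_2 = 0.
Forward elimination and back-substitution give M_0 = 0, M_1 = 69/8, M_2 = 0.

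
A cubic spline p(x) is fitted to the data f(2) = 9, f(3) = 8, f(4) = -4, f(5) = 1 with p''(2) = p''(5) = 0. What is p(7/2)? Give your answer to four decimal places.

1.5500

Put M_i = p'' at the i-th knot. Here h = (1, 1, 1) and Δ = (-1, -12, 5), so the interior equations h_(i-1)·M_(i-1) + 2(h_(i-1)+h_i)·M_i + h_i·M_(i+1) = 6(Δ_i − Δ_(i-1)) read
  1·M_0 + 4·M_1 + 1·M_2 = 6(Δ_1 - Δ_0) = -66
  1·M_1 + 4·M_2 + 1·M_3 = 6(Δ_2 - Δ_1) = 102
Natural end conditions: M_0 = M_3 = 0.
Solving: M_0 = 0, M_1 = -122/5, M_2 = 158/5, M_3 = 0.
On [3, 4], p(x) = 8 - 137/15·(x - 3) - 61/5·(x - 3)² + 28/3·(x - 3)³.
With (x - 3) = 1/2: p(7/2) = 31/20.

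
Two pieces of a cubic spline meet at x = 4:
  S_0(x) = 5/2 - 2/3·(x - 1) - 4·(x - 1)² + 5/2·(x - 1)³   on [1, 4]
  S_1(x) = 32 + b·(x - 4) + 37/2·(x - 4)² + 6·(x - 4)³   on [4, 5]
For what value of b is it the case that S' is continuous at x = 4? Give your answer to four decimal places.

S_0'(x) = -2/3 - 8·(x - 1) + 15/2·(x - 1)², so S_0'(4) = 257/6. On the right, S_1'(4) = b, so b = 257/6.

42.8333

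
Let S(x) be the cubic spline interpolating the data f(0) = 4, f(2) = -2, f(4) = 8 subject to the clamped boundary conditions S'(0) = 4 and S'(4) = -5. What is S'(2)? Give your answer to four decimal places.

1.7500

Write M_i for S''(x_i). With h_i = 2, 2 and divided differences Δ_i = -3, 5, the continuity of S' gives the tridiagonal system
  2·M_0 + 8·M_1 + 2·M_2 = 6(Δ_1 - Δ_0) = 48
Clamped end conditions give two more equations: 2h_0·M_0 + h_0·M_1 = 6(Δ_0 - S'(0)) = -42 and h_1·M_1 + 2h_1·M_2 = 6(S'(4) - Δ_1) = -60.
Forward elimination and back-substitution give M_0 = -75/4, M_1 = 33/2, M_2 = -93/4.
On [2, 4], S'(x) = b_1 + 2c_1·(x - 2) + 3d_1·(x - 2)² with b_1 = Δ_1 - h_1(2M_1 + M_2)/6 = 7/4, c_1 = M_1/2 = 33/4, d_1 = (M_2 - M_1)/(6h_1) = -53/16. So S'(2) = 7/4.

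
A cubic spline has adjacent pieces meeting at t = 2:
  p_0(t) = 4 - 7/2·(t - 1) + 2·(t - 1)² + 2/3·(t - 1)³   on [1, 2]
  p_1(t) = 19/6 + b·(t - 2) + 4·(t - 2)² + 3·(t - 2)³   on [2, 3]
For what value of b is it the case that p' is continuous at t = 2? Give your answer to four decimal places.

2.5000

p_0'(t) = -7/2 + 4·(t - 1) + 2·(t - 1)², so p_0'(2) = 5/2. On the right, p_1'(2) = b, so b = 5/2.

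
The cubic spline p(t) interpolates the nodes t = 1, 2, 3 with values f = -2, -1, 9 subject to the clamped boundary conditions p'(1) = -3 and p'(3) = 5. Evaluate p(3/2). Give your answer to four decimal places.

Write σ_i for p''(x_i). With h_i = 1, 1 and divided differences Δ_i = 1, 10, the continuity of p' gives the tridiagonal system
  1·σ_0 + 4·σ_1 + 1·σ_2 = 6(Δ_1 - Δ_0) = 54
Clamped end conditions give two more equations: 2h_0·σ_0 + h_0·σ_1 = 6(Δ_0 - p'(1)) = 24 and h_1·σ_1 + 2h_1·σ_2 = 6(p'(3) - Δ_1) = -30.
Hence σ_0 = 5/2, σ_1 = 19, σ_2 = -49/2.
On [1, 2], p(t) = -2 - 3·(t - 1) + 5/4·(t - 1)² + 11/4·(t - 1)³.
With (t - 1) = 1/2: p(3/2) = -91/32.

-2.8438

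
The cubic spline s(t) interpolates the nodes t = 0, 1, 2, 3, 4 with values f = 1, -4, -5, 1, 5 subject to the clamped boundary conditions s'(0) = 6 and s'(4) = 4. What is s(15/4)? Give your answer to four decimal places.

4.0686

Write m_i for s''(x_i). With h_i = 1, 1, 1, 1 and divided differences Δ_i = -5, -1, 6, 4, the continuity of s' gives the tridiagonal system
  1·m_0 + 4·m_1 + 1·m_2 = 6(Δ_1 - Δ_0) = 24
  1·m_1 + 4·m_2 + 1·m_3 = 6(Δ_2 - Δ_1) = 42
  1·m_2 + 4·m_3 + 1·m_4 = 6(Δ_3 - Δ_2) = -12
Clamped end conditions give two more equations: 2h_0·m_0 + h_0·m_1 = 6(Δ_0 - s'(0)) = -66 and h_3·m_3 + 2h_3·m_4 = 6(s'(4) - Δ_3) = 0.
Hence m_0 = -559/14, m_1 = 97/7, m_2 = 17/2, m_3 = -41/7, m_4 = 41/14.
On [3, 4], s(t) = 1 + 153/28·(t - 3) - 41/14·(t - 3)² + 41/28·(t - 3)³.
With (t - 3) = 3/4: s(15/4) = 7291/1792.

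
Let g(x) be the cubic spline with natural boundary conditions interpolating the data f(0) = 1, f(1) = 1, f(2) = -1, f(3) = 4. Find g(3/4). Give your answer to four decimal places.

Write M_i for g''(x_i). With h_i = 1, 1, 1 and divided differences Δ_i = 0, -2, 5, the continuity of g' gives the tridiagonal system
  1·M_0 + 4·M_1 + 1·M_2 = 6(Δ_1 - Δ_0) = -12
  1·M_1 + 4·M_2 + 1·M_3 = 6(Δ_2 - Δ_1) = 42
Natural end conditions: M_0 = M_3 = 0.
Forward elimination and back-substitution give M_0 = 0, M_1 = -6, M_2 = 12, M_3 = 0.
On [0, 1], g(x) = 1 + 1·x + 0·x² - 1·x³.
With x = 3/4: g(3/4) = 85/64.

1.3281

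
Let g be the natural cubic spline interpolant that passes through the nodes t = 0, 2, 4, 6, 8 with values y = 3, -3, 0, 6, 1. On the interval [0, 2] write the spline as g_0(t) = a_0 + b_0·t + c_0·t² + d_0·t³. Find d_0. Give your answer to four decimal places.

0.2500

Put m_i = g'' at the i-th knot. Here h = (2, 2, 2, 2) and Δ = (-3, 3/2, 3, -5/2), so the interior equations h_(i-1)·m_(i-1) + 2(h_(i-1)+h_i)·m_i + h_i·m_(i+1) = 6(Δ_i − Δ_(i-1)) read
  2·m_0 + 8·m_1 + 2·m_2 = 6(Δ_1 - Δ_0) = 27
  2·m_1 + 8·m_2 + 2·m_3 = 6(Δ_2 - Δ_1) = 9
  2·m_2 + 8·m_3 + 2·m_4 = 6(Δ_3 - Δ_2) = -33
Natural end conditions: m_0 = m_4 = 0.
Solving the tridiagonal system: m_0 = 0, m_1 = 3, m_2 = 3/2, m_3 = -9/2, m_4 = 0.
On [0, 2], with g_0(t) = a_0 + b_0·t + c_0·t² + d_0·t³: c_0 = m_0/2 = 0, d_0 = (m_1 - m_0)/(6h_0) = 1/4, b_0 = Δ_0 - h_0(2m_0 + m_1)/6 = -4.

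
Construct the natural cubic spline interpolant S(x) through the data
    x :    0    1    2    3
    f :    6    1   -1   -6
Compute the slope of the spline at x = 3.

Write m_i for S''(x_i). With h_i = 1, 1, 1 and divided differences Δ_i = -5, -2, -5, the continuity of S' gives the tridiagonal system
  1·m_0 + 4·m_1 + 1·m_2 = 6(Δ_1 - Δ_0) = 18
  1·m_1 + 4·m_2 + 1·m_3 = 6(Δ_2 - Δ_1) = -18
Natural end conditions: m_0 = m_3 = 0.
Solving: m_0 = 0, m_1 = 6, m_2 = -6, m_3 = 0.
On [2, 3], S'(x) = b_2 + 2c_2·(x - 2) + 3d_2·(x - 2)² with b_2 = Δ_2 - h_2(2m_2 + m_3)/6 = -3, c_2 = m_2/2 = -3, d_2 = (m_3 - m_2)/(6h_2) = 1. So S'(3) = -6.

-6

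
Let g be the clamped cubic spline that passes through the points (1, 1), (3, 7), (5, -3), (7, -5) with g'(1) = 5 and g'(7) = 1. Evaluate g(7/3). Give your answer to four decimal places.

6.6790

Let M_i = g''(x_i). Step sizes h_i = 2, 2, 2; slopes of the chords Δ_i = (y_(i+1) - y_i)/h_i = 3, -5, -1.
  2·M_0 + 8·M_1 + 2·M_2 = 6(Δ_1 - Δ_0) = -48
  2·M_1 + 8·M_2 + 2·M_3 = 6(Δ_2 - Δ_1) = 24
Clamped end conditions give two more equations: 2h_0·M_0 + h_0·M_1 = 6(Δ_0 - g'(1)) = -12 and h_2·M_2 + 2h_2·M_3 = 6(g'(7) - Δ_2) = 12.
Solving: M_0 = 2/3, M_1 = -22/3, M_2 = 14/3, M_3 = 2/3.
On [1, 3], g(x) = 1 + 5·(x - 1) + 1/3·(x - 1)² - 2/3·(x - 1)³.
With (x - 1) = 4/3: g(7/3) = 541/81.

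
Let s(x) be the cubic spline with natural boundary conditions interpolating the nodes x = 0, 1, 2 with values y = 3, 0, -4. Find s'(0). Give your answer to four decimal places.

-2.7500

Write M_i for s''(x_i). With h_i = 1, 1 and divided differences Δ_i = -3, -4, the continuity of s' gives the tridiagonal system
  1·M_0 + 4·M_1 + 1·M_2 = 6(Δ_1 - Δ_0) = -6
Natural end conditions: M_0 = M_2 = 0.
Forward elimination and back-substitution give M_0 = 0, M_1 = -3/2, M_2 = 0.
On [0, 1], s'(x) = b_0 + 2c_0·x + 3d_0·x² with b_0 = Δ_0 - h_0(2M_0 + M_1)/6 = -11/4, c_0 = M_0/2 = 0, d_0 = (M_1 - M_0)/(6h_0) = -1/4. So s'(0) = -11/4.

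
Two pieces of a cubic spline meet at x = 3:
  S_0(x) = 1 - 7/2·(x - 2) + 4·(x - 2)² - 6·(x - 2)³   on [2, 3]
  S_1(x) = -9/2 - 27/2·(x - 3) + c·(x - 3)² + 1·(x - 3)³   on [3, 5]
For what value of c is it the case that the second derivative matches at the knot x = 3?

S_0''(x) = 8 - 36·(x - 2), so S_0''(3) = -28. On the right, S_1''(3) = 2c, so c = -14.

-14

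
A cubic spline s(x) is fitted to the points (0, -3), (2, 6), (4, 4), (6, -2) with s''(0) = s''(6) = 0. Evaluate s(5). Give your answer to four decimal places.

Let σ_i = s''(x_i). Step sizes h_i = 2, 2, 2; slopes of the chords Δ_i = (y_(i+1) - y_i)/h_i = 9/2, -1, -3.
  2·σ_0 + 8·σ_1 + 2·σ_2 = 6(Δ_1 - Δ_0) = -33
  2·σ_1 + 8·σ_2 + 2·σ_3 = 6(Δ_2 - Δ_1) = -12
Natural end conditions: σ_0 = σ_3 = 0.
Solving: σ_0 = 0, σ_1 = -4, σ_2 = -1/2, σ_3 = 0.
On [4, 6], s(x) = 4 - 8/3·(x - 4) - 1/4·(x - 4)² + 1/24·(x - 4)³.
With (x - 4) = 1: s(5) = 9/8.

1.1250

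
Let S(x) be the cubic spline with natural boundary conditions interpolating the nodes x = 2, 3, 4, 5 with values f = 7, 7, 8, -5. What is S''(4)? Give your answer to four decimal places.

With σ_i denoting the second derivative at x_i, h_i = 1, 1, 1, and Δ_i = (y_(i+1) − y_i)/h_i = 0, 1, -13:
  1·σ_0 + 4·σ_1 + 1·σ_2 = 6(Δ_1 - Δ_0) = 6
  1·σ_1 + 4·σ_2 + 1·σ_3 = 6(Δ_2 - Δ_1) = -84
Natural end conditions: σ_0 = σ_3 = 0.
Solving the tridiagonal system: σ_0 = 0, σ_1 = 36/5, σ_2 = -114/5, σ_3 = 0.

-22.8000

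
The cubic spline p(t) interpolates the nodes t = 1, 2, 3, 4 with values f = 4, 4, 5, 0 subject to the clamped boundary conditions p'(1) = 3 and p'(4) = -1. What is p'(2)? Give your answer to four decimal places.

0.7333

With M_i denoting the second derivative at x_i, h_i = 1, 1, 1, and Δ_i = (y_(i+1) − y_i)/h_i = 0, 1, -5:
  1·M_0 + 4·M_1 + 1·M_2 = 6(Δ_1 - Δ_0) = 6
  1·M_1 + 4·M_2 + 1·M_3 = 6(Δ_2 - Δ_1) = -36
Clamped end conditions give two more equations: 2h_0·M_0 + h_0·M_1 = 6(Δ_0 - p'(1)) = -18 and h_2·M_2 + 2h_2·M_3 = 6(p'(4) - Δ_2) = 24.
Hence M_0 = -202/15, M_1 = 134/15, M_2 = -244/15, M_3 = 302/15.
On [2, 3], p'(t) = b_1 + 2c_1·(t - 2) + 3d_1·(t - 2)² with b_1 = Δ_1 - h_1(2M_1 + M_2)/6 = 11/15, c_1 = M_1/2 = 67/15, d_1 = (M_2 - M_1)/(6h_1) = -21/5. So p'(2) = 11/15.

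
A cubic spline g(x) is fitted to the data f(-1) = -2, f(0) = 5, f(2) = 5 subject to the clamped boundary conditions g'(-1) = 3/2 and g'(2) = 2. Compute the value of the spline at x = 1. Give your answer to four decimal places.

With m_i denoting the second derivative at x_i, h_i = 1, 2, and Δ_i = (y_(i+1) − y_i)/h_i = 7, 0:
  1·m_0 + 6·m_1 + 2·m_2 = 6(Δ_1 - Δ_0) = -42
Clamped end conditions give two more equations: 2h_0·m_0 + h_0·m_1 = 6(Δ_0 - g'(-1)) = 33 and h_1·m_1 + 2h_1·m_2 = 6(g'(2) - Δ_1) = 12.
Solving: m_0 = 71/3, m_1 = -43/3, m_2 = 61/6.
On [0, 2], g(x) = 5 + 37/6·x - 43/6·x² + 49/24·x³.
With x = 1: g(1) = 145/24.

6.0417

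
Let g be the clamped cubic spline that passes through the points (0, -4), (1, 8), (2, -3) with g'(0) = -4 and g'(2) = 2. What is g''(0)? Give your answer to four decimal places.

Let m_i = g''(x_i). Step sizes h_i = 1, 1; slopes of the chords Δ_i = (y_(i+1) - y_i)/h_i = 12, -11.
  1·m_0 + 4·m_1 + 1·m_2 = 6(Δ_1 - Δ_0) = -138
Clamped end conditions give two more equations: 2h_0·m_0 + h_0·m_1 = 6(Δ_0 - g'(0)) = 96 and h_1·m_1 + 2h_1·m_2 = 6(g'(2) - Δ_1) = 78.
Hence m_0 = 171/2, m_1 = -75, m_2 = 153/2.

85.5000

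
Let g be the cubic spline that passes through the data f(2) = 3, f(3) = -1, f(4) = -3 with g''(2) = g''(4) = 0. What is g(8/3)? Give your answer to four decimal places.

0.1481

Let M_i = g''(x_i). Step sizes h_i = 1, 1; slopes of the chords Δ_i = (y_(i+1) - y_i)/h_i = -4, -2.
  1·M_0 + 4·M_1 + 1·M_2 = 6(Δ_1 - Δ_0) = 12
Natural end conditions: M_0 = M_2 = 0.
Solving: M_0 = 0, M_1 = 3, M_2 = 0.
On [2, 3], g(x) = 3 - 9/2·(x - 2) + 0·(x - 2)² + 1/2·(x - 2)³.
With (x - 2) = 2/3: g(8/3) = 4/27.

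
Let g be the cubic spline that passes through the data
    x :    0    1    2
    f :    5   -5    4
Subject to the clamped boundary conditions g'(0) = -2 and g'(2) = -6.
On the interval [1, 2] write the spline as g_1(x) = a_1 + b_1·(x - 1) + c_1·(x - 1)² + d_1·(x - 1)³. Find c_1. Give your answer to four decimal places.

Put M_i = g'' at the i-th knot. Here h = (1, 1) and Δ = (-10, 9), so the interior equations h_(i-1)·M_(i-1) + 2(h_(i-1)+h_i)·M_i + h_i·M_(i+1) = 6(Δ_i − Δ_(i-1)) read
  1·M_0 + 4·M_1 + 1·M_2 = 6(Δ_1 - Δ_0) = 114
Clamped end conditions give two more equations: 2h_0·M_0 + h_0·M_1 = 6(Δ_0 - g'(0)) = -48 and h_1·M_1 + 2h_1·M_2 = 6(g'(2) - Δ_1) = -90.
Hence M_0 = -109/2, M_1 = 61, M_2 = -151/2.
On [1, 2], with g_1(x) = a_1 + b_1·(x - 1) + c_1·(x - 1)² + d_1·(x - 1)³: c_1 = M_1/2 = 61/2, d_1 = (M_2 - M_1)/(6h_1) = -91/4, b_1 = Δ_1 - h_1(2M_1 + M_2)/6 = 5/4.

30.5000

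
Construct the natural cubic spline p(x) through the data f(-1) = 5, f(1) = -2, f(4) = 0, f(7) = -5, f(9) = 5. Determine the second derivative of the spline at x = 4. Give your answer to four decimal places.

-3.2843

Put m_i = p'' at the i-th knot. Here h = (2, 3, 3, 2) and Δ = (-7/2, 2/3, -5/3, 5), so the interior equations h_(i-1)·m_(i-1) + 2(h_(i-1)+h_i)·m_i + h_i·m_(i+1) = 6(Δ_i − Δ_(i-1)) read
  2·m_0 + 10·m_1 + 3·m_2 = 6(Δ_1 - Δ_0) = 25
  3·m_1 + 12·m_2 + 3·m_3 = 6(Δ_2 - Δ_1) = -14
  3·m_2 + 10·m_3 + 2·m_4 = 6(Δ_3 - Δ_2) = 40
Natural end conditions: m_0 = m_4 = 0.
Solving the tridiagonal system: m_0 = 0, m_1 = 237/68, m_2 = -335/102, m_3 = 339/68, m_4 = 0.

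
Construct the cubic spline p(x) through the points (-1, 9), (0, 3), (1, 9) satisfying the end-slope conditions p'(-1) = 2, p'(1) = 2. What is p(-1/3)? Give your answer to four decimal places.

4.8519

Let M_i = p''(x_i). Step sizes h_i = 1, 1; slopes of the chords Δ_i = (y_(i+1) - y_i)/h_i = -6, 6.
  1·M_0 + 4·M_1 + 1·M_2 = 6(Δ_1 - Δ_0) = 72
Clamped end conditions give two more equations: 2h_0·M_0 + h_0·M_1 = 6(Δ_0 - p'(-1)) = -48 and h_1·M_1 + 2h_1·M_2 = 6(p'(1) - Δ_1) = -24.
Solving the tridiagonal system: M_0 = -42, M_1 = 36, M_2 = -30.
On [-1, 0], p(x) = 9 + 2·(x + 1) - 21·(x + 1)² + 13·(x + 1)³.
With (x + 1) = 2/3: p(-1/3) = 131/27.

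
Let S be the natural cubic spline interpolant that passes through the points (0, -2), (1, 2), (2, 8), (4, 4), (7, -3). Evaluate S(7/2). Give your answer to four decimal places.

6.1078

Let σ_i = S''(x_i). Step sizes h_i = 1, 1, 2, 3; slopes of the chords Δ_i = (y_(i+1) - y_i)/h_i = 4, 6, -2, -7/3.
  1·σ_0 + 4·σ_1 + 1·σ_2 = 6(Δ_1 - Δ_0) = 12
  1·σ_1 + 6·σ_2 + 2·σ_3 = 6(Δ_2 - Δ_1) = -48
  2·σ_2 + 10·σ_3 + 3·σ_4 = 6(Δ_3 - Δ_2) = -2
Natural end conditions: σ_0 = σ_4 = 0.
Solving: σ_0 = 0, σ_1 = 574/107, σ_2 = -1012/107, σ_3 = 181/107, σ_4 = 0.
On [2, 4], S(t) = 8 + 1201/321·(t - 2) - 506/107·(t - 2)² + 1193/1284·(t - 2)³.
With (t - 2) = 3/2: S(7/2) = 20913/3424.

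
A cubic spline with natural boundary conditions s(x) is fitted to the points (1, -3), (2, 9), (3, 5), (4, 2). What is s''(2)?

Let M_i = s''(x_i). Step sizes h_i = 1, 1, 1; slopes of the chords Δ_i = (y_(i+1) - y_i)/h_i = 12, -4, -3.
  1·M_0 + 4·M_1 + 1·M_2 = 6(Δ_1 - Δ_0) = -96
  1·M_1 + 4·M_2 + 1·M_3 = 6(Δ_2 - Δ_1) = 6
Natural end conditions: M_0 = M_3 = 0.
Forward elimination and back-substitution give M_0 = 0, M_1 = -26, M_2 = 8, M_3 = 0.

-26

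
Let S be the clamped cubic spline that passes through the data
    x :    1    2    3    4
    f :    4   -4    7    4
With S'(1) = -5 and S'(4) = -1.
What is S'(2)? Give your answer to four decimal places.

Let M_i = S''(x_i). Step sizes h_i = 1, 1, 1; slopes of the chords Δ_i = (y_(i+1) - y_i)/h_i = -8, 11, -3.
  1·M_0 + 4·M_1 + 1·M_2 = 6(Δ_1 - Δ_0) = 114
  1·M_1 + 4·M_2 + 1·M_3 = 6(Δ_2 - Δ_1) = -84
Clamped end conditions give two more equations: 2h_0·M_0 + h_0·M_1 = 6(Δ_0 - S'(1)) = -18 and h_2·M_2 + 2h_2·M_3 = 6(S'(4) - Δ_2) = 12.
Solving the tridiagonal system: M_0 = -482/15, M_1 = 694/15, M_2 = -584/15, M_3 = 382/15.
On [2, 3], S'(x) = b_1 + 2c_1·(x - 2) + 3d_1·(x - 2)² with b_1 = Δ_1 - h_1(2M_1 + M_2)/6 = 31/15, c_1 = M_1/2 = 347/15, d_1 = (M_2 - M_1)/(6h_1) = -71/5. So S'(2) = 31/15.

2.0667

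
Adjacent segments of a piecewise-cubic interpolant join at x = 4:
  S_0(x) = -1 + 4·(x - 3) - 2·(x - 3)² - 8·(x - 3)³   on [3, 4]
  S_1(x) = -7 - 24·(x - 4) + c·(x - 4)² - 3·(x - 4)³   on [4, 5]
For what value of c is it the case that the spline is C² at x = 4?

-26

S_0''(x) = -4 - 48·(x - 3), so S_0''(4) = -52. On the right, S_1''(4) = 2c, so c = -26.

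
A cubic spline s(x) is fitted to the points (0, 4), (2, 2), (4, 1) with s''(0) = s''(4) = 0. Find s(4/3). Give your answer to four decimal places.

Write m_i for s''(x_i). With h_i = 2, 2 and divided differences Δ_i = -1, -1/2, the continuity of s' gives the tridiagonal system
  2·m_0 + 8·m_1 + 2·m_2 = 6(Δ_1 - Δ_0) = 3
Natural end conditions: m_0 = m_2 = 0.
Hence m_0 = 0, m_1 = 3/8, m_2 = 0.
On [0, 2], s(x) = 4 - 9/8·x + 0·x² + 1/32·x³.
With x = 4/3: s(4/3) = 139/54.

2.5741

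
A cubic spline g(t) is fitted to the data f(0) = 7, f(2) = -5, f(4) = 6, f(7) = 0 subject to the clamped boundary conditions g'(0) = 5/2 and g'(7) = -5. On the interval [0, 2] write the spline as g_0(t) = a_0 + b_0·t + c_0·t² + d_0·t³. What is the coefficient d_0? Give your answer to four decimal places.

3.0338

Let M_i = g''(x_i). Step sizes h_i = 2, 2, 3; slopes of the chords Δ_i = (y_(i+1) - y_i)/h_i = -6, 11/2, -2.
  2·M_0 + 8·M_1 + 2·M_2 = 6(Δ_1 - Δ_0) = 69
  2·M_1 + 10·M_2 + 3·M_3 = 6(Δ_2 - Δ_1) = -45
Clamped end conditions give two more equations: 2h_0·M_0 + h_0·M_1 = 6(Δ_0 - g'(0)) = -51 and h_2·M_2 + 2h_2·M_3 = 6(g'(7) - Δ_2) = -18.
Solving: M_0 = -1527/74, M_1 = 1167/74, M_2 = -294/37, M_3 = 36/37.
On [0, 2], with g_0(t) = a_0 + b_0·t + c_0·t² + d_0·t³: c_0 = M_0/2 = -1527/148, d_0 = (M_1 - M_0)/(6h_0) = 449/148, b_0 = Δ_0 - h_0(2M_0 + M_1)/6 = 5/2.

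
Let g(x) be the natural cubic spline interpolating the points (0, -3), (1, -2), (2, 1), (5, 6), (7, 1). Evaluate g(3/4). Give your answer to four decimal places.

-2.4210

Let σ_i = g''(x_i). Step sizes h_i = 1, 1, 3, 2; slopes of the chords Δ_i = (y_(i+1) - y_i)/h_i = 1, 3, 5/3, -5/2.
  1·σ_0 + 4·σ_1 + 1·σ_2 = 6(Δ_1 - Δ_0) = 12
  1·σ_1 + 8·σ_2 + 3·σ_3 = 6(Δ_2 - Δ_1) = -8
  3·σ_2 + 10·σ_3 + 2·σ_4 = 6(Δ_3 - Δ_2) = -25
Natural end conditions: σ_0 = σ_4 = 0.
Solving the tridiagonal system: σ_0 = 0, σ_1 = 857/274, σ_2 = -70/137, σ_3 = -643/274, σ_4 = 0.
On [0, 1], g(x) = -3 + 787/1644·x + 0·x² + 857/1644·x³.
With x = 3/4: g(3/4) = -84911/35072.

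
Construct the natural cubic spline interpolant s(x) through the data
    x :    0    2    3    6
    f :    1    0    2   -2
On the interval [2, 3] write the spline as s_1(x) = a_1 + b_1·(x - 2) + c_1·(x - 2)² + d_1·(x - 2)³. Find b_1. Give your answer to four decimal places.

1.4858

With M_i denoting the second derivative at x_i, h_i = 2, 1, 3, and Δ_i = (y_(i+1) − y_i)/h_i = -1/2, 2, -4/3:
  2·M_0 + 6·M_1 + 1·M_2 = 6(Δ_1 - Δ_0) = 15
  1·M_1 + 8·M_2 + 3·M_3 = 6(Δ_2 - Δ_1) = -20
Natural end conditions: M_0 = M_3 = 0.
Solving the tridiagonal system: M_0 = 0, M_1 = 140/47, M_2 = -135/47, M_3 = 0.
On [2, 3], with s_1(x) = a_1 + b_1·(x - 2) + c_1·(x - 2)² + d_1·(x - 2)³: c_1 = M_1/2 = 70/47, d_1 = (M_2 - M_1)/(6h_1) = -275/282, b_1 = Δ_1 - h_1(2M_1 + M_2)/6 = 419/282.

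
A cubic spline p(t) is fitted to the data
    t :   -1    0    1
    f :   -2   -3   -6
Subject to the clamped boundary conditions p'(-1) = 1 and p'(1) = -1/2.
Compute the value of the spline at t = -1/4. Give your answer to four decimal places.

-2.3574

Put M_i = p'' at the i-th knot. Here h = (1, 1) and Δ = (-1, -3), so the interior equations h_(i-1)·M_(i-1) + 2(h_(i-1)+h_i)·M_i + h_i·M_(i+1) = 6(Δ_i − Δ_(i-1)) read
  1·M_0 + 4·M_1 + 1·M_2 = 6(Δ_1 - Δ_0) = -12
Clamped end conditions give two more equations: 2h_0·M_0 + h_0·M_1 = 6(Δ_0 - p'(-1)) = -12 and h_1·M_1 + 2h_1·M_2 = 6(p'(1) - Δ_1) = 15.
Forward elimination and back-substitution give M_0 = -15/4, M_1 = -9/2, M_2 = 39/4.
On [-1, 0], p(t) = -2 + 1·(t + 1) - 15/8·(t + 1)² - 1/8·(t + 1)³.
With (t + 1) = 3/4: p(-1/4) = -1207/512.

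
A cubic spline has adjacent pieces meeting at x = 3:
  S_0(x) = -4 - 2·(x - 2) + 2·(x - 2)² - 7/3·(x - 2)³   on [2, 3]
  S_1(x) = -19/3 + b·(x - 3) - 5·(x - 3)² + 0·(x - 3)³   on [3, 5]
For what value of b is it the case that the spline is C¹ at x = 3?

-5

S_0'(x) = -2 + 4·(x - 2) - 7·(x - 2)², so S_0'(3) = -5. On the right, S_1'(3) = b, so b = -5.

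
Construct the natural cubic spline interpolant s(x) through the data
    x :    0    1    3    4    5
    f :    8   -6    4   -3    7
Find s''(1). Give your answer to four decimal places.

With σ_i denoting the second derivative at x_i, h_i = 1, 2, 1, 1, and Δ_i = (y_(i+1) − y_i)/h_i = -14, 5, -7, 10:
  1·σ_0 + 6·σ_1 + 2·σ_2 = 6(Δ_1 - Δ_0) = 114
  2·σ_1 + 6·σ_2 + 1·σ_3 = 6(Δ_2 - Δ_1) = -72
  1·σ_2 + 4·σ_3 + 1·σ_4 = 6(Δ_3 - Δ_2) = 102
Natural end conditions: σ_0 = σ_4 = 0.
Forward elimination and back-substitution give σ_0 = 0, σ_1 = 1701/61, σ_2 = -1626/61, σ_3 = 1962/61, σ_4 = 0.

27.8852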